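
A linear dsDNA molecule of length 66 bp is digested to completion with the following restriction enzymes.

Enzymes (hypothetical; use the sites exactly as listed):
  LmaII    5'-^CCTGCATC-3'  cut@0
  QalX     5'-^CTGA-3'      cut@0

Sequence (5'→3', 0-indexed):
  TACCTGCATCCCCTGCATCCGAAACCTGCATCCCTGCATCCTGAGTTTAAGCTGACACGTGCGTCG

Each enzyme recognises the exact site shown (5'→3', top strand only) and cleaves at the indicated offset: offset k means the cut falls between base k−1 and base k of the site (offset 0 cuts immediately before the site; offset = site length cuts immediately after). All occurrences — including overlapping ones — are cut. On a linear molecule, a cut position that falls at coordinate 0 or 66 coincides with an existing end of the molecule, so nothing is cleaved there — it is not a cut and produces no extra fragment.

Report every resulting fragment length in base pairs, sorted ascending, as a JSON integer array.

Site scan:
  LmaII CCTGCATC/0: at [2, 11, 24, 32] ⇒ [2, 11, 24, 32]
  QalX CTGA/0: at [40, 51] ⇒ [40, 51]

Pooled cuts: [2, 11, 24, 32, 40, 51]

Fragment lengths:
  [0,2): 2 bp
  [2,11): 9 bp
  [11,24): 13 bp
  [24,32): 8 bp
  [32,40): 8 bp
  [40,51): 11 bp
  [51,66): 15 bp

[2,8,8,9,11,13,15]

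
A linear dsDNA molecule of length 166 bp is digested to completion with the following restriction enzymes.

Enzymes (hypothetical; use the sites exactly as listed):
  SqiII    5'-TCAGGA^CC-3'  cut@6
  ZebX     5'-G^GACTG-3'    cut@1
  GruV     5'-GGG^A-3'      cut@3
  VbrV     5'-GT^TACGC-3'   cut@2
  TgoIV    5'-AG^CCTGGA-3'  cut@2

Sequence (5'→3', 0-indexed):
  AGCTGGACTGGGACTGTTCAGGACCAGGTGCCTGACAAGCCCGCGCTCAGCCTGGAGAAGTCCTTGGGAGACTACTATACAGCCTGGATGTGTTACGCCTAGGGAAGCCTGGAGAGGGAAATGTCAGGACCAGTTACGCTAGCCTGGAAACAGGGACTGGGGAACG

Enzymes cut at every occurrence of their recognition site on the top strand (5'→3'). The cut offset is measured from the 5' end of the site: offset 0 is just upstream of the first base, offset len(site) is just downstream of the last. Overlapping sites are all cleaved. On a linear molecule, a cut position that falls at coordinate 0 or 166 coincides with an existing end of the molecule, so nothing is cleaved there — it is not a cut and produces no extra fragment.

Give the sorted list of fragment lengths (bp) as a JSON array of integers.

[1,1,3,4,5,5,6,7,8,11,11,11,11,11,12,14,18,27]

Site scan:
  SqiII (TCAGGACC, off=6): starts [17, 123] → cuts [23, 129]
  ZebX (GGACTG, off=1): starts [4, 10, 153] → cuts [5, 11, 154]
  GruV (GGGA, off=3): starts [9, 65, 101, 115, 152, 159] → cuts [12, 68, 104, 118, 155, 162]
  VbrV (GTTACGC, off=2): starts [91, 132] → cuts [93, 134]
  TgoIV (AGCCTGGA, off=2): starts [48, 80, 105, 140] → cuts [50, 82, 107, 142]

All cut coordinates (distinct, sorted): [5, 11, 12, 23, 50, 68, 82, 93, 104, 107, 118, 129, 134, 142, 154, 155, 162]

Fragments:
  [0,5): 5 bp
  [5,11): 6 bp
  [11,12): 1 bp
  [12,23): 11 bp
  [23,50): 27 bp
  [50,68): 18 bp
  [68,82): 14 bp
  [82,93): 11 bp
  [93,104): 11 bp
  [104,107): 3 bp
  [107,118): 11 bp
  [118,129): 11 bp
  [129,134): 5 bp
  [134,142): 8 bp
  [142,154): 12 bp
  [154,155): 1 bp
  [155,162): 7 bp
  [162,166): 4 bp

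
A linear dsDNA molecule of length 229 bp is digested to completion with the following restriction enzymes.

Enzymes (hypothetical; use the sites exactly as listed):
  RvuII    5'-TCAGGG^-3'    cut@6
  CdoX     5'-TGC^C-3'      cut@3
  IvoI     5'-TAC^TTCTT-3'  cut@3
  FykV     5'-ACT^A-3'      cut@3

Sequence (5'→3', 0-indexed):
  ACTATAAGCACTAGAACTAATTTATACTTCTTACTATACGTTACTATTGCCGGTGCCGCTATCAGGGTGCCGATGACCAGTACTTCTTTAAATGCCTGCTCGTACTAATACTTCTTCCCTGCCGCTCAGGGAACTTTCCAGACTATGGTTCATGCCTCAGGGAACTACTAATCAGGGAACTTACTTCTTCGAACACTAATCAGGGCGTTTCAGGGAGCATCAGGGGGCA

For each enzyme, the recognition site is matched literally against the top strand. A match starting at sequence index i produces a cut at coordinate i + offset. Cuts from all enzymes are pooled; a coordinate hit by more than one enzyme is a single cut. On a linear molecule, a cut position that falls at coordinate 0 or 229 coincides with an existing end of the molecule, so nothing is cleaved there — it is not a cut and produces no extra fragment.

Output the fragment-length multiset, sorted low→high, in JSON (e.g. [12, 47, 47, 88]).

Per-enzyme occurrences:
  RvuII (TCAGGG, off=6): starts [61, 125, 156, 171, 199, 209, 219] → cuts [67, 131, 162, 177, 205, 215, 225]
  CdoX (TGCC, off=3): starts [47, 53, 67, 92, 119, 152] → cuts [50, 56, 70, 95, 122, 155]
  IvoI (TACTTCTT, off=3): starts [24, 80, 108, 181] → cuts [27, 83, 111, 184]
  FykV (ACTA, off=3): starts [0, 9, 15, 32, 42, 103, 141, 163, 166, 194] → cuts [3, 12, 18, 35, 45, 106, 144, 166, 169, 197]

All cut coordinates (distinct, sorted): [3, 12, 18, 27, 35, 45, 50, 56, 67, 70, 83, 95, 106, 111, 122, 131, 144, 155, 162, 166, 169, 177, 184, 197, 205, 215, 225]

Fragment lengths:
  [0,3): 3 bp
  [3,12): 9 bp
  [12,18): 6 bp
  [18,27): 9 bp
  [27,35): 8 bp
  [35,45): 10 bp
  [45,50): 5 bp
  [50,56): 6 bp
  [56,67): 11 bp
  [67,70): 3 bp
  [70,83): 13 bp
  [83,95): 12 bp
  [95,106): 11 bp
  [106,111): 5 bp
  [111,122): 11 bp
  [122,131): 9 bp
  [131,144): 13 bp
  [144,155): 11 bp
  [155,162): 7 bp
  [162,166): 4 bp
  [166,169): 3 bp
  [169,177): 8 bp
  [177,184): 7 bp
  [184,197): 13 bp
  [197,205): 8 bp
  [205,215): 10 bp
  [215,225): 10 bp
  [225,229): 4 bp

[3,3,3,4,4,5,5,6,6,7,7,8,8,8,9,9,9,10,10,10,11,11,11,11,12,13,13,13]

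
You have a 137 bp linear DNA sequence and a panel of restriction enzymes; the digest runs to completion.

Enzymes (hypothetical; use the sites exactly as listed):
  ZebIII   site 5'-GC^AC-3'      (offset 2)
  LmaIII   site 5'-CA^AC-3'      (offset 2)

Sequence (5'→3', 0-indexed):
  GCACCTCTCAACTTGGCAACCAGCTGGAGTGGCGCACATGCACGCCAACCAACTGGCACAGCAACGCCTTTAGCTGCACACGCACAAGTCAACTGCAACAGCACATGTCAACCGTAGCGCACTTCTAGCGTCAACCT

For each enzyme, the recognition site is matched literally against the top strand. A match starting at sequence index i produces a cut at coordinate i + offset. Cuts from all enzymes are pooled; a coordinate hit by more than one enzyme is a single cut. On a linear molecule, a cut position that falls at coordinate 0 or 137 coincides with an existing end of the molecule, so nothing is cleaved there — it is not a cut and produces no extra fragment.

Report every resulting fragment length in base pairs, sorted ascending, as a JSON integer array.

Scan for sites:
  ZebIII GCAC/2: at [0, 33, 39, 55, 75, 81, 100, 118] ⇒ [2, 35, 41, 57, 77, 83, 102, 120]
  LmaIII CAAC/2: at [8, 16, 45, 49, 61, 89, 95, 108, 131] ⇒ [10, 18, 47, 51, 63, 91, 97, 110, 133]

Pooled cuts: [2, 10, 18, 35, 41, 47, 51, 57, 63, 77, 83, 91, 97, 102, 110, 120, 133]

Fragment lengths:
  [0,2): 2 bp
  [2,10): 8 bp
  [10,18): 8 bp
  [18,35): 17 bp
  [35,41): 6 bp
  [41,47): 6 bp
  [47,51): 4 bp
  [51,57): 6 bp
  [57,63): 6 bp
  [63,77): 14 bp
  [77,83): 6 bp
  [83,91): 8 bp
  [91,97): 6 bp
  [97,102): 5 bp
  [102,110): 8 bp
  [110,120): 10 bp
  [120,133): 13 bp
  [133,137): 4 bp

[2,4,4,5,6,6,6,6,6,6,8,8,8,8,10,13,14,17]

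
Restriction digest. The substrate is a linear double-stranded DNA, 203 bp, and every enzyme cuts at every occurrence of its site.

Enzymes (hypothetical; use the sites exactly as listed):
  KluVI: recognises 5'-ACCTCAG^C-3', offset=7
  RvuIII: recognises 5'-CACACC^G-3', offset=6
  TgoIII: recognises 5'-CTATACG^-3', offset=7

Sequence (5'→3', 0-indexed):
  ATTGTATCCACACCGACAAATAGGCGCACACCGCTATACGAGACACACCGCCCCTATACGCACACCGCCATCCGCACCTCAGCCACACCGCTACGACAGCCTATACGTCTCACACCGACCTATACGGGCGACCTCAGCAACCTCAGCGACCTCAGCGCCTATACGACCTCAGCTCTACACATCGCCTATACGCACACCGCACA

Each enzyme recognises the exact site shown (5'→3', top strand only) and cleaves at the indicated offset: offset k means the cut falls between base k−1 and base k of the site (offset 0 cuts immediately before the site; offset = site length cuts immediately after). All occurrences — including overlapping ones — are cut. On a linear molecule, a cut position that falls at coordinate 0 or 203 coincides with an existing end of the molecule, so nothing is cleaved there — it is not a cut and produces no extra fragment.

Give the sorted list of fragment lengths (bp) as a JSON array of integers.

Scan for sites:
  KluVI (ACCTCAGC, off=7): starts [75, 130, 139, 148, 165] → cuts [82, 137, 146, 155, 172]
  RvuIII (CACACCG, off=6): starts [8, 26, 43, 60, 83, 110, 192] → cuts [14, 32, 49, 66, 89, 116, 198]
  TgoIII (CTATACG, off=7): starts [33, 53, 100, 119, 158, 185] → cuts [40, 60, 107, 126, 165, 192]

Pooled cuts: [14, 32, 40, 49, 60, 66, 82, 89, 107, 116, 126, 137, 146, 155, 165, 172, 192, 198]

Fragment lengths:
  [0,14): 14 bp
  [14,32): 18 bp
  [32,40): 8 bp
  [40,49): 9 bp
  [49,60): 11 bp
  [60,66): 6 bp
  [66,82): 16 bp
  [82,89): 7 bp
  [89,107): 18 bp
  [107,116): 9 bp
  [116,126): 10 bp
  [126,137): 11 bp
  [137,146): 9 bp
  [146,155): 9 bp
  [155,165): 10 bp
  [165,172): 7 bp
  [172,192): 20 bp
  [192,198): 6 bp
  [198,203): 5 bp

[5,6,6,7,7,8,9,9,9,9,10,10,11,11,14,16,18,18,20]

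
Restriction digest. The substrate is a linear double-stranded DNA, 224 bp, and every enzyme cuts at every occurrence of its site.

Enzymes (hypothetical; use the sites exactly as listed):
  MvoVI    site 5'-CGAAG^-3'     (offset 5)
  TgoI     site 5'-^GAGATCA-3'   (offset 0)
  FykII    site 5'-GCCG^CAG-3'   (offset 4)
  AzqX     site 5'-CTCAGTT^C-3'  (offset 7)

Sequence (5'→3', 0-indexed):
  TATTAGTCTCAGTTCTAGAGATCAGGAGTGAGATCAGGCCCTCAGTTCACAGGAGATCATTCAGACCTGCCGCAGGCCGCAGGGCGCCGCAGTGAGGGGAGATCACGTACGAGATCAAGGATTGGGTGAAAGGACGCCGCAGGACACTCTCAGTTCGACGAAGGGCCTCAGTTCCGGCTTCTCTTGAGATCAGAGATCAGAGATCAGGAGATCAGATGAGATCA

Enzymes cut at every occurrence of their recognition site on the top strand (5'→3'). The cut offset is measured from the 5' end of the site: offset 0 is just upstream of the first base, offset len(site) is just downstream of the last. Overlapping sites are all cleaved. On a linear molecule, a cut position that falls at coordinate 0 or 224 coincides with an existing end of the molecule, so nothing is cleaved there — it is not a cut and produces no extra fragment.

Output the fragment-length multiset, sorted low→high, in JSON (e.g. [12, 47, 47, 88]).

[3,5,7,7,7,7,8,8,9,10,10,10,12,12,12,14,16,18,20,29]

Per-enzyme occurrences:
  MvoVI (CGAAG, off=5): starts [158] → cuts [163]
  TgoI (GAGATCA, off=0): starts [17, 29, 52, 98, 110, 185, 192, 199, 207, 217] → cuts [17, 29, 52, 98, 110, 185, 192, 199, 207, 217]
  FykII (GCCGCAG, off=4): starts [68, 75, 85, 135] → cuts [72, 79, 89, 139]
  AzqX (CTCAGTTC, off=7): starts [7, 40, 148, 166] → cuts [14, 47, 155, 173]

Pooled cuts: [14, 17, 29, 47, 52, 72, 79, 89, 98, 110, 139, 155, 163, 173, 185, 192, 199, 207, 217]

Fragment lengths:
  [0,14): 14 bp
  [14,17): 3 bp
  [17,29): 12 bp
  [29,47): 18 bp
  [47,52): 5 bp
  [52,72): 20 bp
  [72,79): 7 bp
  [79,89): 10 bp
  [89,98): 9 bp
  [98,110): 12 bp
  [110,139): 29 bp
  [139,155): 16 bp
  [155,163): 8 bp
  [163,173): 10 bp
  [173,185): 12 bp
  [185,192): 7 bp
  [192,199): 7 bp
  [199,207): 8 bp
  [207,217): 10 bp
  [217,224): 7 bp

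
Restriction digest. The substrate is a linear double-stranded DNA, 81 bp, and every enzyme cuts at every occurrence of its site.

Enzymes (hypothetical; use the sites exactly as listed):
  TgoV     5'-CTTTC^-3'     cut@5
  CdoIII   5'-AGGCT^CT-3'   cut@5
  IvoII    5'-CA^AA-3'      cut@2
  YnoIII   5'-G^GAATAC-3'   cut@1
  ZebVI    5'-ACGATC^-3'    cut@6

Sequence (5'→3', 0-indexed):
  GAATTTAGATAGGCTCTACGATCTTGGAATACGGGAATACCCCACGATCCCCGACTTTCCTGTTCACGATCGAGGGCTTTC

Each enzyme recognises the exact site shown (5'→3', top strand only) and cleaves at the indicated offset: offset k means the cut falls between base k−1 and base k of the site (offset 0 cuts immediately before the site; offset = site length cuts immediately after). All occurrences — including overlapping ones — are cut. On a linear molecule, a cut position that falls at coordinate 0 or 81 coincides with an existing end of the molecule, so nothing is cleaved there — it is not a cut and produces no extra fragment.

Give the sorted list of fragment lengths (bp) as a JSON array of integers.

[3,8,8,10,10,12,15,15]

Scan for sites:
  TgoV CTTTC/5: at [54, 76] ⇒ [59] (position 81 is a terminus of the linear molecule — no cut)
  CdoIII AGGCTCT/5: at [10] ⇒ [15]
  IvoII (CAAA, off=2): no sites
  YnoIII GGAATAC/1: at [25, 33] ⇒ [26, 34]
  ZebVI ACGATC/6: at [17, 43, 65] ⇒ [23, 49, 71]

Pooled cuts: [15, 23, 26, 34, 49, 59, 71]

Fragment lengths:
  [0,15): 15 bp
  [15,23): 8 bp
  [23,26): 3 bp
  [26,34): 8 bp
  [34,49): 15 bp
  [49,59): 10 bp
  [59,71): 12 bp
  [71,81): 10 bp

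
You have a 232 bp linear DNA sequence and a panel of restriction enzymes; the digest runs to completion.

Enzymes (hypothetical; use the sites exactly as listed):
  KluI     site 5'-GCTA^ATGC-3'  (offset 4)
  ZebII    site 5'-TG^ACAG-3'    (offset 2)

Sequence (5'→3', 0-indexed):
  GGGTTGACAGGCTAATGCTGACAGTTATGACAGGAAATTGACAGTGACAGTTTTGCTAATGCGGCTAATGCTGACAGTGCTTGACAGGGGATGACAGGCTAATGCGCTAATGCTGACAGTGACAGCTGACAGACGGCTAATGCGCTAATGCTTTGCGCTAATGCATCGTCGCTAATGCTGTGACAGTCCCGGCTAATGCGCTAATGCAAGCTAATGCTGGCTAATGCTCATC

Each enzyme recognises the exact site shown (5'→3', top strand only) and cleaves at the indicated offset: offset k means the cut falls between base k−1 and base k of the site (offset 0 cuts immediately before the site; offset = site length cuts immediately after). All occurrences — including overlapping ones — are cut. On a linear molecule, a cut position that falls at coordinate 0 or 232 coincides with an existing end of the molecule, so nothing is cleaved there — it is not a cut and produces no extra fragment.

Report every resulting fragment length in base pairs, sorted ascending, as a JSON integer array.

[6,6,6,6,6,6,7,8,8,8,8,8,8,9,9,9,10,10,10,10,11,11,12,13,13,14]

Scan for sites:
  KluI (GCTAATGC, off=4): starts [10, 54, 63, 97, 105, 135, 143, 156, 170, 191, 199, 209, 219] → cuts [14, 58, 67, 101, 109, 139, 147, 160, 174, 195, 203, 213, 223]
  ZebII (TGACAG, off=2): starts [4, 18, 27, 38, 44, 71, 81, 91, 113, 119, 126, 180] → cuts [6, 20, 29, 40, 46, 73, 83, 93, 115, 121, 128, 182]

Pooled cuts: [6, 14, 20, 29, 40, 46, 58, 67, 73, 83, 93, 101, 109, 115, 121, 128, 139, 147, 160, 174, 182, 195, 203, 213, 223]

Fragment lengths:
  [0,6): 6 bp
  [6,14): 8 bp
  [14,20): 6 bp
  [20,29): 9 bp
  [29,40): 11 bp
  [40,46): 6 bp
  [46,58): 12 bp
  [58,67): 9 bp
  [67,73): 6 bp
  [73,83): 10 bp
  [83,93): 10 bp
  [93,101): 8 bp
  [101,109): 8 bp
  [109,115): 6 bp
  [115,121): 6 bp
  [121,128): 7 bp
  [128,139): 11 bp
  [139,147): 8 bp
  [147,160): 13 bp
  [160,174): 14 bp
  [174,182): 8 bp
  [182,195): 13 bp
  [195,203): 8 bp
  [203,213): 10 bp
  [213,223): 10 bp
  [223,232): 9 bp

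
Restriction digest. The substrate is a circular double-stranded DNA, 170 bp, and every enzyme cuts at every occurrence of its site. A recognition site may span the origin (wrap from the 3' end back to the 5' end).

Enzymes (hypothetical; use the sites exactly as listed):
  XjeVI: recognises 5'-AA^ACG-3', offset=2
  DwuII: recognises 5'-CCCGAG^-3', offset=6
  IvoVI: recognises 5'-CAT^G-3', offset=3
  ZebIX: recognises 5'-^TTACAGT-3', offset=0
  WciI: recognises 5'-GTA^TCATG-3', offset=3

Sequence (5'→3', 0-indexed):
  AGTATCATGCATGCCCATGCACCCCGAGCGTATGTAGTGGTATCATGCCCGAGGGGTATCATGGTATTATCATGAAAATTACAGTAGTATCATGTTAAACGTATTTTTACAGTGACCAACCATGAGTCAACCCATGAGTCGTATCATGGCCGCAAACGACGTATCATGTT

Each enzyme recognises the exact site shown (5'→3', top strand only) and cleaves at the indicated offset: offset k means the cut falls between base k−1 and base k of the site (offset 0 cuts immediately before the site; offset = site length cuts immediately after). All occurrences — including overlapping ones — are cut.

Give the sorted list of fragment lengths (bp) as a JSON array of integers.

Scan for sites:
  XjeVI AAACG/2: at [96, 153] ⇒ [98, 155]
  DwuII CCCGAG/6: at [22, 47] ⇒ [28, 53]
  IvoVI CATG/3: at [5, 9, 15, 43, 59, 70, 90, 120, 132, 144, 164] ⇒ [8, 12, 18, 46, 62, 73, 93, 123, 135, 147, 167]
  ZebIX TTACAGT/0: at [78, 106] ⇒ [78, 106]
  WciI GTATCATG/3: at [1, 39, 55, 86, 140, 160] ⇒ [4, 42, 58, 89, 143, 163]

Pooled cuts: [4, 8, 12, 18, 28, 42, 46, 53, 58, 62, 73, 78, 89, 93, 98, 106, 123, 135, 143, 147, 155, 163, 167]

Fragments:
  4→8: 4 bp
  8→12: 4 bp
  12→18: 6 bp
  18→28: 10 bp
  28→42: 14 bp
  42→46: 4 bp
  46→53: 7 bp
  53→58: 5 bp
  58→62: 4 bp
  62→73: 11 bp
  73→78: 5 bp
  78→89: 11 bp
  89→93: 4 bp
  93→98: 5 bp
  98→106: 8 bp
  106→123: 17 bp
  123→135: 12 bp
  135→143: 8 bp
  143→147: 4 bp
  147→155: 8 bp
  155→163: 8 bp
  163→167: 4 bp
  167→4 (wrap): 170-167+4 = 7 bp

[4,4,4,4,4,4,4,5,5,5,6,7,7,8,8,8,8,10,11,11,12,14,17]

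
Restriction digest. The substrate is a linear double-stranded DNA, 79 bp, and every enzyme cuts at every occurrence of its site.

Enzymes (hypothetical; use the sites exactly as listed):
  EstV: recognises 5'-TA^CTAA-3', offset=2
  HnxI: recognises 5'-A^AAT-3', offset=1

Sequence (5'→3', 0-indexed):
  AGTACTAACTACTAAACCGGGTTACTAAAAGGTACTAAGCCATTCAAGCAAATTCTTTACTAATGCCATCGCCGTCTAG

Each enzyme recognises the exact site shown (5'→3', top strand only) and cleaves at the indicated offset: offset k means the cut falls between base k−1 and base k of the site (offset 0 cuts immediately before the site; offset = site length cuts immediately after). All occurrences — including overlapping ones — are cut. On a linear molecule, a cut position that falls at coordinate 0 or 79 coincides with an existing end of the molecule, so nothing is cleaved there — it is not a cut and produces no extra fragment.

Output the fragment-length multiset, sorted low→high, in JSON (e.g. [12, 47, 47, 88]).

Site scan:
  EstV (TACTAA, off=2): starts [2, 9, 22, 32, 57] → cuts [4, 11, 24, 34, 59]
  HnxI (AAAT, off=1): starts [49] → cuts [50]

Pooled cuts: [4, 11, 24, 34, 50, 59]

Fragments:
  [0,4): 4 bp
  [4,11): 7 bp
  [11,24): 13 bp
  [24,34): 10 bp
  [34,50): 16 bp
  [50,59): 9 bp
  [59,79): 20 bp

[4,7,9,10,13,16,20]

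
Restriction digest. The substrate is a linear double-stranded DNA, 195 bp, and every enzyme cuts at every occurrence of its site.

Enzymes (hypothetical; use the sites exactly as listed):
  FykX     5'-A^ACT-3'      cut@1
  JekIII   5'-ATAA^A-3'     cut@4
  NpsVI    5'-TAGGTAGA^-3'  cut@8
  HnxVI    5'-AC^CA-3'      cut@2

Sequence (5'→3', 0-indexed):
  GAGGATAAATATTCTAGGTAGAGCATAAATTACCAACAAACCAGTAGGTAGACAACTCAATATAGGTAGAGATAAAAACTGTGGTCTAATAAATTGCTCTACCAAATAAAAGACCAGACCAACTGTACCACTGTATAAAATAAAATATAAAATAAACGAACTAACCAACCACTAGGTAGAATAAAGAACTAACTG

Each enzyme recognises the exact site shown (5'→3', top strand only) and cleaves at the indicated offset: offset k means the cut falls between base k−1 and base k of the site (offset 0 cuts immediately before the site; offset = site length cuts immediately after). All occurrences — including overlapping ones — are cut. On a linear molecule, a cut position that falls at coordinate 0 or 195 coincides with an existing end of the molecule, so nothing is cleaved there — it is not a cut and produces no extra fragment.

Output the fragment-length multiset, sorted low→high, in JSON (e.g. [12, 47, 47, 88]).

Per-enzyme occurrences:
  FykX (AACT, off=1): starts [53, 76, 120, 158, 186, 190] → cuts [54, 77, 121, 159, 187, 191]
  JekIII (ATAAA, off=4): starts [4, 24, 71, 88, 105, 134, 139, 146, 151, 180] → cuts [8, 28, 75, 92, 109, 138, 143, 150, 155, 184]
  NpsVI (TAGGTAGA, off=8): starts [14, 44, 62, 172] → cuts [22, 52, 70, 180]
  HnxVI (ACCA, off=2): starts [31, 39, 100, 112, 117, 126, 163, 167] → cuts [33, 41, 102, 114, 119, 128, 165, 169]

All cut coordinates (distinct, sorted): [8, 22, 28, 33, 41, 52, 54, 70, 75, 77, 92, 102, 109, 114, 119, 121, 128, 138, 143, 150, 155, 159, 165, 169, 180, 184, 187, 191]

Fragments:
  [0,8): 8 bp
  [8,22): 14 bp
  [22,28): 6 bp
  [28,33): 5 bp
  [33,41): 8 bp
  [41,52): 11 bp
  [52,54): 2 bp
  [54,70): 16 bp
  [70,75): 5 bp
  [75,77): 2 bp
  [77,92): 15 bp
  [92,102): 10 bp
  [102,109): 7 bp
  [109,114): 5 bp
  [114,119): 5 bp
  [119,121): 2 bp
  [121,128): 7 bp
  [128,138): 10 bp
  [138,143): 5 bp
  [143,150): 7 bp
  [150,155): 5 bp
  [155,159): 4 bp
  [159,165): 6 bp
  [165,169): 4 bp
  [169,180): 11 bp
  [180,184): 4 bp
  [184,187): 3 bp
  [187,191): 4 bp
  [191,195): 4 bp

[2,2,2,3,4,4,4,4,4,5,5,5,5,5,5,6,6,7,7,7,8,8,10,10,11,11,14,15,16]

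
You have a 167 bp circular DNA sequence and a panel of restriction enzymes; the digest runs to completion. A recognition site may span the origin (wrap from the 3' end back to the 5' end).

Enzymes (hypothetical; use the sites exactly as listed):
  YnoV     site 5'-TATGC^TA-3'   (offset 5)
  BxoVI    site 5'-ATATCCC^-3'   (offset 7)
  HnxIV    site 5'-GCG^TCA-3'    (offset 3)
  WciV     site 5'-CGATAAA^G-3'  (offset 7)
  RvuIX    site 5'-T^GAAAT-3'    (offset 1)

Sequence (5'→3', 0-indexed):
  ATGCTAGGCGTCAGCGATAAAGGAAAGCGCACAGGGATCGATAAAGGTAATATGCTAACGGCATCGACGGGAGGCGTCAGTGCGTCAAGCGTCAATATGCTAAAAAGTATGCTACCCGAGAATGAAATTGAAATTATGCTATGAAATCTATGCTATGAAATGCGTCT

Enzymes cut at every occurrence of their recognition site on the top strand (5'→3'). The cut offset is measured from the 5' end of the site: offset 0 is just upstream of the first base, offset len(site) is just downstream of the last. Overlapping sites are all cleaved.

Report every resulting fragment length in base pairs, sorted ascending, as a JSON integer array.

Scan for sites:
  YnoV (TATGCTA, off=5): starts [50, 95, 107, 134, 148, 166] → cuts [4, 55, 100, 112, 139, 153]
  BxoVI (ATATCCC, off=7): no sites
  HnxIV (GCGTCA, off=3): starts [7, 73, 81, 88] → cuts [10, 76, 84, 91]
  WciV (CGATAAAG, off=7): starts [14, 38] → cuts [21, 45]
  RvuIX (TGAAAT, off=1): starts [122, 128, 141, 155] → cuts [123, 129, 142, 156]

All cut coordinates (distinct, sorted): [4, 10, 21, 45, 55, 76, 84, 91, 100, 112, 123, 129, 139, 142, 153, 156]

Fragments:
  4→10: 6 bp
  10→21: 11 bp
  21→45: 24 bp
  45→55: 10 bp
  55→76: 21 bp
  76→84: 8 bp
  84→91: 7 bp
  91→100: 9 bp
  100→112: 12 bp
  112→123: 11 bp
  123→129: 6 bp
  129→139: 10 bp
  139→142: 3 bp
  142→153: 11 bp
  153→156: 3 bp
  156→4 (wrap): 167-156+4 = 15 bp

[3,3,6,6,7,8,9,10,10,11,11,11,12,15,21,24]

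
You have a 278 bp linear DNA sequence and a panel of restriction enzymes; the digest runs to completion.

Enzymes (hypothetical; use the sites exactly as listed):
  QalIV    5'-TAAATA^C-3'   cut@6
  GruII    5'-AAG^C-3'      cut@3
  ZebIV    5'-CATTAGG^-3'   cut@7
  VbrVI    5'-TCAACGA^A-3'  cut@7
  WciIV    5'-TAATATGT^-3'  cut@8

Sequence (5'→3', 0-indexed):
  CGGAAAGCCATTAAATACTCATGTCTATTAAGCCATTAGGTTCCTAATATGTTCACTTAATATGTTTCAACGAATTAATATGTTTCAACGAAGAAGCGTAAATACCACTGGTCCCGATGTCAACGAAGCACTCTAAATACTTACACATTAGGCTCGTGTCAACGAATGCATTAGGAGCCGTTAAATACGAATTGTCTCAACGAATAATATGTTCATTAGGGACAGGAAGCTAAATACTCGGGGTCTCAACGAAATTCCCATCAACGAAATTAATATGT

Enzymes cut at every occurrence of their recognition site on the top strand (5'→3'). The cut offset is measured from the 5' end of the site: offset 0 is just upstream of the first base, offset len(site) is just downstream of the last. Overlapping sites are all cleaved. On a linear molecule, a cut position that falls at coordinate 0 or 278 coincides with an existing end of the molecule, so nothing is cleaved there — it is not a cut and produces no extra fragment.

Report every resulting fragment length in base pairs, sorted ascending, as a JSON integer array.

[2,5,7,7,8,8,8,8,8,9,9,10,10,10,11,11,12,12,13,13,13,15,15,16,16,22]

Per-enzyme occurrences:
  QalIV TAAATAC/6: at [11, 98, 133, 181, 230] ⇒ [17, 104, 139, 187, 236]
  GruII AAGC/3: at [4, 29, 93, 125, 226] ⇒ [7, 32, 96, 128, 229]
  ZebIV CATTAGG/7: at [33, 145, 168, 213] ⇒ [40, 152, 175, 220]
  VbrVI TCAACGAA/7: at [66, 84, 119, 158, 196, 245, 260] ⇒ [73, 91, 126, 165, 203, 252, 267]
  WciIV TAATATGT/8: at [44, 57, 75, 204, 270] ⇒ [52, 65, 83, 212] (position 278 is a terminus of the linear molecule — no cut)

All cut coordinates (distinct, sorted): [7, 17, 32, 40, 52, 65, 73, 83, 91, 96, 104, 126, 128, 139, 152, 165, 175, 187, 203, 212, 220, 229, 236, 252, 267]

Fragments:
  [0,7): 7 bp
  [7,17): 10 bp
  [17,32): 15 bp
  [32,40): 8 bp
  [40,52): 12 bp
  [52,65): 13 bp
  [65,73): 8 bp
  [73,83): 10 bp
  [83,91): 8 bp
  [91,96): 5 bp
  [96,104): 8 bp
  [104,126): 22 bp
  [126,128): 2 bp
  [128,139): 11 bp
  [139,152): 13 bp
  [152,165): 13 bp
  [165,175): 10 bp
  [175,187): 12 bp
  [187,203): 16 bp
  [203,212): 9 bp
  [212,220): 8 bp
  [220,229): 9 bp
  [229,236): 7 bp
  [236,252): 16 bp
  [252,267): 15 bp
  [267,278): 11 bp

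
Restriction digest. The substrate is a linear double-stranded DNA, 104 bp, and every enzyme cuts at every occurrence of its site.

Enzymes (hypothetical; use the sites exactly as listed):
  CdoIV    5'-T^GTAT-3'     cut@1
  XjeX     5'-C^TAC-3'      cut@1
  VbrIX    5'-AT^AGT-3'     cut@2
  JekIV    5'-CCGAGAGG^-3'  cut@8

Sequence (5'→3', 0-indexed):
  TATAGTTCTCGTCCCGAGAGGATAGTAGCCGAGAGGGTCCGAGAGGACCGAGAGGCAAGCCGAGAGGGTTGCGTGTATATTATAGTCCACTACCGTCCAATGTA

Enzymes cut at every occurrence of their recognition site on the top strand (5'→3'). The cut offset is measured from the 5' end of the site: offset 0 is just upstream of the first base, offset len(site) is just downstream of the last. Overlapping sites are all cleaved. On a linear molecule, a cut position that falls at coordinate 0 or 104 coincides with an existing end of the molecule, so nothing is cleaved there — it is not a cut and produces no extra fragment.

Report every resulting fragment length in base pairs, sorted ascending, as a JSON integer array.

Per-enzyme occurrences:
  CdoIV (TGTAT, off=1): starts [73] → cuts [74]
  XjeX (CTAC, off=1): starts [89] → cuts [90]
  VbrIX (ATAGT, off=2): starts [1, 21, 81] → cuts [3, 23, 83]
  JekIV (CCGAGAGG, off=8): starts [13, 28, 38, 47, 59] → cuts [21, 36, 46, 55, 67]

Pooled cuts: [3, 21, 23, 36, 46, 55, 67, 74, 83, 90]

Fragments:
  [0,3): 3 bp
  [3,21): 18 bp
  [21,23): 2 bp
  [23,36): 13 bp
  [36,46): 10 bp
  [46,55): 9 bp
  [55,67): 12 bp
  [67,74): 7 bp
  [74,83): 9 bp
  [83,90): 7 bp
  [90,104): 14 bp

[2,3,7,7,9,9,10,12,13,14,18]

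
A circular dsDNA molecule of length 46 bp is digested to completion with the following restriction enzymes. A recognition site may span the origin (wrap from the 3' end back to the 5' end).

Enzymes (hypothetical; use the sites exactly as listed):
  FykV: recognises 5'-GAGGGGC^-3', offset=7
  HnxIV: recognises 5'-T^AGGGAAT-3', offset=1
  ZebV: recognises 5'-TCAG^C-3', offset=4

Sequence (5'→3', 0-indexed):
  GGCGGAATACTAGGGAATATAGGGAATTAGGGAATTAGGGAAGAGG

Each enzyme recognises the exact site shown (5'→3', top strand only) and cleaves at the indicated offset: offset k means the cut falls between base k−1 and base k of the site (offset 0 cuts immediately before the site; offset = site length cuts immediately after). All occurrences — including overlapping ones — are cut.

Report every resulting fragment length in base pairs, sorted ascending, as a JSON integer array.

Site scan:
  FykV GAGGGGC/7: at [42] ⇒ [3]
  HnxIV TAGGGAAT/1: at [10, 19, 27] ⇒ [11, 20, 28]
  ZebV (TCAGC, off=4): no sites

Pooled cuts: [3, 11, 20, 28]

Fragments:
  3→11: 8 bp
  11→20: 9 bp
  20→28: 8 bp
  28→3 (wrap): 46-28+3 = 21 bp

[8,8,9,21]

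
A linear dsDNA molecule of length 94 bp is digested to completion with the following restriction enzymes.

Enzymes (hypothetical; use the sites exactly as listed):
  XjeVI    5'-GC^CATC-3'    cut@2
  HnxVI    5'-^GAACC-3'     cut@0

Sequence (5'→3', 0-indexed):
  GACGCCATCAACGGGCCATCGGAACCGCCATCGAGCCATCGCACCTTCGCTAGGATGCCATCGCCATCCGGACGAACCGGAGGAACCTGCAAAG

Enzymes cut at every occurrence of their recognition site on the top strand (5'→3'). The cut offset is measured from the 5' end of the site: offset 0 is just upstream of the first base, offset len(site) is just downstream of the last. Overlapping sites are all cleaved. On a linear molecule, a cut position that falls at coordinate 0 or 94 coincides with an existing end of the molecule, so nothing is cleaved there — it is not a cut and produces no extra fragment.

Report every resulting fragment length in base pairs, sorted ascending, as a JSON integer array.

Scan for sites:
  XjeVI GCCATC/2: at [3, 14, 26, 34, 56, 62] ⇒ [5, 16, 28, 36, 58, 64]
  HnxVI GAACC/0: at [21, 73, 82] ⇒ [21, 73, 82]

All cut coordinates (distinct, sorted): [5, 16, 21, 28, 36, 58, 64, 73, 82]

Fragments:
  [0,5): 5 bp
  [5,16): 11 bp
  [16,21): 5 bp
  [21,28): 7 bp
  [28,36): 8 bp
  [36,58): 22 bp
  [58,64): 6 bp
  [64,73): 9 bp
  [73,82): 9 bp
  [82,94): 12 bp

[5,5,6,7,8,9,9,11,12,22]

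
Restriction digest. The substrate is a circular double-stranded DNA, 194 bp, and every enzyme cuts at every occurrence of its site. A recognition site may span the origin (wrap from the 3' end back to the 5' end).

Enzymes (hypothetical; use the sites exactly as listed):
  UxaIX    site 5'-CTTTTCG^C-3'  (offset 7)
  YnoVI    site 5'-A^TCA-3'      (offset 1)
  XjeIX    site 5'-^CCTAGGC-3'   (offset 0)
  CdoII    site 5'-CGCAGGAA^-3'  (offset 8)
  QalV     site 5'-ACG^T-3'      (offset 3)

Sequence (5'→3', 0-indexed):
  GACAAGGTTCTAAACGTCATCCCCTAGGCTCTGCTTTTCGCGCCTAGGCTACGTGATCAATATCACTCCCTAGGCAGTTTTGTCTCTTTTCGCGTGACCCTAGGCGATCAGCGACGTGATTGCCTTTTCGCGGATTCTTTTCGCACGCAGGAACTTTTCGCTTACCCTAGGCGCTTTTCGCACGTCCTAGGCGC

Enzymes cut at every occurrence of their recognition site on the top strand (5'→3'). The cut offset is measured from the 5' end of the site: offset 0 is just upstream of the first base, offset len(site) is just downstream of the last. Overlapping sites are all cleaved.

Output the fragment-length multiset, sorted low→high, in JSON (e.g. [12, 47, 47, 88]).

Scan for sites:
  UxaIX (CTTTTCGC, off=7): starts [33, 85, 123, 136, 153, 173] → cuts [40, 92, 130, 143, 160, 180]
  YnoVI (ATCA, off=1): starts [55, 61, 106] → cuts [56, 62, 107]
  XjeIX (CCTAGGC, off=0): starts [22, 42, 68, 98, 165, 185] → cuts [22, 42, 68, 98, 165, 185]
  CdoII (CGCAGGAA, off=8): starts [145] → cuts [153]
  QalV (ACGT, off=3): starts [13, 50, 113, 181] → cuts [16, 53, 116, 184]

Pooled cuts: [16, 22, 40, 42, 53, 56, 62, 68, 92, 98, 107, 116, 130, 143, 153, 160, 165, 180, 184, 185]

Fragments:
  16→22: 6 bp
  22→40: 18 bp
  40→42: 2 bp
  42→53: 11 bp
  53→56: 3 bp
  56→62: 6 bp
  62→68: 6 bp
  68→92: 24 bp
  92→98: 6 bp
  98→107: 9 bp
  107→116: 9 bp
  116→130: 14 bp
  130→143: 13 bp
  143→153: 10 bp
  153→160: 7 bp
  160→165: 5 bp
  165→180: 15 bp
  180→184: 4 bp
  184→185: 1 bp
  185→16 (wrap): 194-185+16 = 25 bp

[1,2,3,4,5,6,6,6,6,7,9,9,10,11,13,14,15,18,24,25]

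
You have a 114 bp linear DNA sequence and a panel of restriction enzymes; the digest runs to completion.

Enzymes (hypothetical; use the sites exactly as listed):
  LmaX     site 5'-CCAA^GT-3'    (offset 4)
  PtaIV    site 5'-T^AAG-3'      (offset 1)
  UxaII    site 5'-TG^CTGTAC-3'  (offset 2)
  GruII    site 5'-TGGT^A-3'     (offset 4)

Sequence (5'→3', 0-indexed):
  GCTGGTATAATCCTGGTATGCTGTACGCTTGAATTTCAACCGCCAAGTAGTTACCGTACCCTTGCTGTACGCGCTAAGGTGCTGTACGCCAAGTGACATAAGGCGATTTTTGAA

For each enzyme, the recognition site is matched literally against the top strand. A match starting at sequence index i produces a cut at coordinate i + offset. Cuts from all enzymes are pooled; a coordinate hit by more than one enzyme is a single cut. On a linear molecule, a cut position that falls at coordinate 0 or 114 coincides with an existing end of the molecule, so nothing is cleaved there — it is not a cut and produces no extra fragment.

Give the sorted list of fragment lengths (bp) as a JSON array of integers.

[3,6,6,7,11,11,11,15,18,26]

Scan for sites:
  LmaX CCAAGT/4: at [42, 88] ⇒ [46, 92]
  PtaIV TAAG/1: at [74, 98] ⇒ [75, 99]
  UxaII TGCTGTAC/2: at [18, 62, 79] ⇒ [20, 64, 81]
  GruII TGGTA/4: at [2, 13] ⇒ [6, 17]

Pooled cuts: [6, 17, 20, 46, 64, 75, 81, 92, 99]

Fragment lengths:
  [0,6): 6 bp
  [6,17): 11 bp
  [17,20): 3 bp
  [20,46): 26 bp
  [46,64): 18 bp
  [64,75): 11 bp
  [75,81): 6 bp
  [81,92): 11 bp
  [92,99): 7 bp
  [99,114): 15 bp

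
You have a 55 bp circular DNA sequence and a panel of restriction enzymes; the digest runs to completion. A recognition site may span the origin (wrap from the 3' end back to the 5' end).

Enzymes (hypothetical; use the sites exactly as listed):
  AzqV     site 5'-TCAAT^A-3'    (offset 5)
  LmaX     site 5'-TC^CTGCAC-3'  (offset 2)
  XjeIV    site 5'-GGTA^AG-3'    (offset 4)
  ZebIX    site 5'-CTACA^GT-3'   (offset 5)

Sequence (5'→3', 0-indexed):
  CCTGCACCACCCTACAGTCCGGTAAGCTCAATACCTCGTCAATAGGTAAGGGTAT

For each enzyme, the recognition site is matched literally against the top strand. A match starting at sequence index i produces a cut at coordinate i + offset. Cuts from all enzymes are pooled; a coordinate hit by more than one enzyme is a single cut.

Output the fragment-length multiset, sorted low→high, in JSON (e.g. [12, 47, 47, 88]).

Per-enzyme occurrences:
  AzqV (TCAATA, off=5): starts [27, 38] → cuts [32, 43]
  LmaX (TCCTGCAC, off=2): starts [54] → cuts [1]
  XjeIV (GGTAAG, off=4): starts [20, 44] → cuts [24, 48]
  ZebIX (CTACAGT, off=5): starts [11] → cuts [16]

Pooled cuts: [1, 16, 24, 32, 43, 48]

Fragments:
  1→16: 15 bp
  16→24: 8 bp
  24→32: 8 bp
  32→43: 11 bp
  43→48: 5 bp
  48→1 (wrap): 55-48+1 = 8 bp

[5,8,8,8,11,15]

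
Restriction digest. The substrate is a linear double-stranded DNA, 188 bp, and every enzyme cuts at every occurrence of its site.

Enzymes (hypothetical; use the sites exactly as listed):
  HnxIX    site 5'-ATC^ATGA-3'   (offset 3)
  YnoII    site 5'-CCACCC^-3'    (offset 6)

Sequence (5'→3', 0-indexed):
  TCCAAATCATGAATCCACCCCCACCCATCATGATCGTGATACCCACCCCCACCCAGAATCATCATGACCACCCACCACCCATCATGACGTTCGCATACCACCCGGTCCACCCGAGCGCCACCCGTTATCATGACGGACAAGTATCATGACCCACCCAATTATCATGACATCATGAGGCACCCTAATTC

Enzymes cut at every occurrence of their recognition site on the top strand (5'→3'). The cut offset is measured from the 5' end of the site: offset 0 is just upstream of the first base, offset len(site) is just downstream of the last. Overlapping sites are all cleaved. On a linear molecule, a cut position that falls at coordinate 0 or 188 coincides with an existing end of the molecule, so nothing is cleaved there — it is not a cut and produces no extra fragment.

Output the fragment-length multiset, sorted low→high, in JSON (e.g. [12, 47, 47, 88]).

[3,3,6,6,6,7,7,8,8,9,9,10,11,11,12,16,17,19,20]

Scan for sites:
  HnxIX (ATCATGA, off=3): starts [5, 26, 60, 80, 126, 142, 160, 168] → cuts [8, 29, 63, 83, 129, 145, 163, 171]
  YnoII (CCACCC, off=6): starts [14, 20, 42, 48, 67, 74, 97, 106, 117, 150] → cuts [20, 26, 48, 54, 73, 80, 103, 112, 123, 156]

All cut coordinates (distinct, sorted): [8, 20, 26, 29, 48, 54, 63, 73, 80, 83, 103, 112, 123, 129, 145, 156, 163, 171]

Fragments:
  [0,8): 8 bp
  [8,20): 12 bp
  [20,26): 6 bp
  [26,29): 3 bp
  [29,48): 19 bp
  [48,54): 6 bp
  [54,63): 9 bp
  [63,73): 10 bp
  [73,80): 7 bp
  [80,83): 3 bp
  [83,103): 20 bp
  [103,112): 9 bp
  [112,123): 11 bp
  [123,129): 6 bp
  [129,145): 16 bp
  [145,156): 11 bp
  [156,163): 7 bp
  [163,171): 8 bp
  [171,188): 17 bp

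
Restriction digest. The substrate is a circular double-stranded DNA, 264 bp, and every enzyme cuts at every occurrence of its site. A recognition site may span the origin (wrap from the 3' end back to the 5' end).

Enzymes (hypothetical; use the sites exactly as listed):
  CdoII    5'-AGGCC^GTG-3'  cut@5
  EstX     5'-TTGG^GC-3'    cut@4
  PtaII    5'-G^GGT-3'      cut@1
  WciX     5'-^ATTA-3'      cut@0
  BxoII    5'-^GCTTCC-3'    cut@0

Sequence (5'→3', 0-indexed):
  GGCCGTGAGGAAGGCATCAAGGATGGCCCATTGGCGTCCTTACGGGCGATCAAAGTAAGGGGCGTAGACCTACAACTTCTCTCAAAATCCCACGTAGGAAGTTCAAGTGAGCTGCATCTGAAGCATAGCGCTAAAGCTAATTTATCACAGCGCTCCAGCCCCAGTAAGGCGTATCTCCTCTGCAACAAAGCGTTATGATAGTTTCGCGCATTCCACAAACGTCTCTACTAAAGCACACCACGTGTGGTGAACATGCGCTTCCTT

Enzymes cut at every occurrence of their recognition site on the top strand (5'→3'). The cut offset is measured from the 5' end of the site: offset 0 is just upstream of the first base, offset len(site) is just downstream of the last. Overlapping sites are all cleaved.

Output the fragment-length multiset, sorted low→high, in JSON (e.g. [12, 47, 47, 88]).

[264]

Scan for sites:
  CdoII (AGGCCGTG, off=5): no sites
  EstX (TTGGGC, off=4): no sites
  PtaII (GGGT, off=1): no sites
  WciX (ATTA, off=0): no sites
  BxoII (GCTTCC, off=0): starts [256] → cuts [256]

Pooled cuts: [256]

Fragments:
  256→256 (wrap): 264-256+256 = 264 bp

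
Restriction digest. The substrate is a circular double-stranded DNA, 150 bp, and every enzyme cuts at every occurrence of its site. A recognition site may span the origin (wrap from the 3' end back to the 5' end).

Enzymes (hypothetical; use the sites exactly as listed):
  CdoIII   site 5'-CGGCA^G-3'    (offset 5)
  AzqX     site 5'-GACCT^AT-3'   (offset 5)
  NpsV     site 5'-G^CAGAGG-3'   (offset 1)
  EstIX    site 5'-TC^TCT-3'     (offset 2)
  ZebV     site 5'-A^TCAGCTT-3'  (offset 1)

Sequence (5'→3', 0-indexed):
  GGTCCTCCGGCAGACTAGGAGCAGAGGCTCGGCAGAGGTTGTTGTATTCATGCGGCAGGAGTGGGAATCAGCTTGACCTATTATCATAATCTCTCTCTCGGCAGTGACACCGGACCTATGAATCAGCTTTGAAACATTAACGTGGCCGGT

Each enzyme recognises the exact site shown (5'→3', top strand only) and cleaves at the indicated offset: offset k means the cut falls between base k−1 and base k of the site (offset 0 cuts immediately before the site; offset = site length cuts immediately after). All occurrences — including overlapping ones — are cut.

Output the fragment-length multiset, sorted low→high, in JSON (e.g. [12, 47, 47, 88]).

Site scan:
  CdoIII (CGGCAG, off=5): starts [7, 29, 52, 98] → cuts [12, 34, 57, 103]
  AzqX (GACCTAT, off=5): starts [74, 112] → cuts [79, 117]
  NpsV (GCAGAGG, off=1): starts [20, 31] → cuts [21, 32]
  EstIX (TCTCT, off=2): starts [89, 91, 93] → cuts [91, 93, 95]
  ZebV (ATCAGCTT, off=1): starts [66, 121] → cuts [67, 122]

Pooled cuts: [12, 21, 32, 34, 57, 67, 79, 91, 93, 95, 103, 117, 122]

Fragment lengths:
  12→21: 9 bp
  21→32: 11 bp
  32→34: 2 bp
  34→57: 23 bp
  57→67: 10 bp
  67→79: 12 bp
  79→91: 12 bp
  91→93: 2 bp
  93→95: 2 bp
  95→103: 8 bp
  103→117: 14 bp
  117→122: 5 bp
  122→12 (wrap): 150-122+12 = 40 bp

[2,2,2,5,8,9,10,11,12,12,14,23,40]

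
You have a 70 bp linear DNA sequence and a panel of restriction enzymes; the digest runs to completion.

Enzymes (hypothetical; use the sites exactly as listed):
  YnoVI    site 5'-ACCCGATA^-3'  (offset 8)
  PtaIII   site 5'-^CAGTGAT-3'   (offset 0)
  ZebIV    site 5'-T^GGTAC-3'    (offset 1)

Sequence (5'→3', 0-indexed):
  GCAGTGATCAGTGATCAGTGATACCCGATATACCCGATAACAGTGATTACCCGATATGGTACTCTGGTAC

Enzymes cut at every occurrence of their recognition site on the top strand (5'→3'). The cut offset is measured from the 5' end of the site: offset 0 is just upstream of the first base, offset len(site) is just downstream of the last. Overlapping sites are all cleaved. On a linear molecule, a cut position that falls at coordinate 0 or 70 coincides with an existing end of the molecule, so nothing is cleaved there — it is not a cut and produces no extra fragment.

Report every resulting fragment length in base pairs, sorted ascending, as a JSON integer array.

Scan for sites:
  YnoVI (ACCCGATA, off=8): starts [22, 31, 48] → cuts [30, 39, 56]
  PtaIII (CAGTGAT, off=0): starts [1, 8, 15, 40] → cuts [1, 8, 15, 40]
  ZebIV (TGGTAC, off=1): starts [56, 64] → cuts [57, 65]

Pooled cuts: [1, 8, 15, 30, 39, 40, 56, 57, 65]

Fragments:
  [0,1): 1 bp
  [1,8): 7 bp
  [8,15): 7 bp
  [15,30): 15 bp
  [30,39): 9 bp
  [39,40): 1 bp
  [40,56): 16 bp
  [56,57): 1 bp
  [57,65): 8 bp
  [65,70): 5 bp

[1,1,1,5,7,7,8,9,15,16]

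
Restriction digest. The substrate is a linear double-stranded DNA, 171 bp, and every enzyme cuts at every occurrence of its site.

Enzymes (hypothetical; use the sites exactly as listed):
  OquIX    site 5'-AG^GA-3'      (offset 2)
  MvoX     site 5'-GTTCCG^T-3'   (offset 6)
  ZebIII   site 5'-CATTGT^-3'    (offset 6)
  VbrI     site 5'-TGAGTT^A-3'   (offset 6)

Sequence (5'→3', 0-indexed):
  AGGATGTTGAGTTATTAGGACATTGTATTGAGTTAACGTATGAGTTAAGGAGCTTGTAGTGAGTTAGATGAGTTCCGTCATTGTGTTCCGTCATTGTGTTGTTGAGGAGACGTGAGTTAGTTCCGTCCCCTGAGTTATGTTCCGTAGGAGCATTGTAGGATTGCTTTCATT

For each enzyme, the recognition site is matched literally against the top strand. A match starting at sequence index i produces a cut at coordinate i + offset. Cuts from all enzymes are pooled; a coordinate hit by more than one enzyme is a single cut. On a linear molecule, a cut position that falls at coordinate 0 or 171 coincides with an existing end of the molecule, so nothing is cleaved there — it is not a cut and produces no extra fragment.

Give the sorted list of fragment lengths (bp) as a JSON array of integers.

Per-enzyme occurrences:
  OquIX AGGA/2: at [0, 16, 47, 104, 145, 156] ⇒ [2, 18, 49, 106, 147, 158]
  MvoX GTTCCGT/6: at [71, 84, 119, 138] ⇒ [77, 90, 125, 144]
  ZebIII CATTGT/6: at [20, 78, 91, 150] ⇒ [26, 84, 97, 156]
  VbrI TGAGTTA/6: at [7, 28, 40, 59, 112, 130] ⇒ [13, 34, 46, 65, 118, 136]

Pooled cuts: [2, 13, 18, 26, 34, 46, 49, 65, 77, 84, 90, 97, 106, 118, 125, 136, 144, 147, 156, 158]

Fragments:
  [0,2): 2 bp
  [2,13): 11 bp
  [13,18): 5 bp
  [18,26): 8 bp
  [26,34): 8 bp
  [34,46): 12 bp
  [46,49): 3 bp
  [49,65): 16 bp
  [65,77): 12 bp
  [77,84): 7 bp
  [84,90): 6 bp
  [90,97): 7 bp
  [97,106): 9 bp
  [106,118): 12 bp
  [118,125): 7 bp
  [125,136): 11 bp
  [136,144): 8 bp
  [144,147): 3 bp
  [147,156): 9 bp
  [156,158): 2 bp
  [158,171): 13 bp

[2,2,3,3,5,6,7,7,7,8,8,8,9,9,11,11,12,12,12,13,16]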